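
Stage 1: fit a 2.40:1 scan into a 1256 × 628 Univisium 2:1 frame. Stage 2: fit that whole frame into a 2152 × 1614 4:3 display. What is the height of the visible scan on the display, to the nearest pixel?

2.40:1 in 1256×628: fills the width, so the scan is 1256.00 × 523.33.
Second fit — the Univisium 2:1 canvas into 2152×1614 spans the width: 2152.00 × 1076.00 (×1.7134 from 1256×628).
So the scan's height is 523.33 × 1.7134 ≈ 896.67.

897 px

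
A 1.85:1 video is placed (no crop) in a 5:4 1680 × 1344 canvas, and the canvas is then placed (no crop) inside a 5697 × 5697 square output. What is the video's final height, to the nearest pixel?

Inside the 1680×1344 canvas the video is width-limited at 1680.00 × 908.11.
The 5:4 canvas is width-limited in 5697×5697, giving 5697.00 × 4557.60; scale factor 3.3911.
So the video's height is 908.11 × 3.3911 ≈ 3079.46.

3079 px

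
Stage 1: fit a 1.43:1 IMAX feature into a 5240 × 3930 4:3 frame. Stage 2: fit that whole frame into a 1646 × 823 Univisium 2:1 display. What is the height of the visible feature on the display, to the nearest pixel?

Inside the 5240×3930 canvas the feature is width-limited at 5240.00 × 3664.34.
4:3 in 1646×823: fills the height, so the intermediate becomes 1097.33 × 823.00 — a scale of ×0.2094.
Applying the same ×0.2094: 3664.34 → 767.37.

767 px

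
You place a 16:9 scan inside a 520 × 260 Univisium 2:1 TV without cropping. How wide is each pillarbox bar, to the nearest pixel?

Since 1.778 < 2.000, the scan is height-limited.
Content width = 260 × 16/9 ≈ 462.22 px.
Leftover width: 520 − 462.22 = 57.78 px → 28.89 each side.

29 px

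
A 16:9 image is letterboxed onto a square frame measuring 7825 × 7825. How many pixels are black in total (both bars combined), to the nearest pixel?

16:9 (1.778) > square (1.000), so the image fills the width.
The image is 7825 × 9/16 ≈ 4401.5625 px tall.
7825 − 4401.5625 = 3423.4375 px of bars.
That's 3423.4375 × 7825 ≈ 26788398 black pixels.

26788398 pixels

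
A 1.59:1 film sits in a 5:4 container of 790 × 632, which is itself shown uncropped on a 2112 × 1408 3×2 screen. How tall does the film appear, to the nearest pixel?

1.59:1 in 790×632: fills the width, so the film is 790.00 × 496.86.
The 5:4 canvas is height-limited in 2112×1408, giving 1760.00 × 1408.00; scale factor 2.2278.
The film scales with it: height 496.86 × 2.2278 ≈ 1106.92.

1107 px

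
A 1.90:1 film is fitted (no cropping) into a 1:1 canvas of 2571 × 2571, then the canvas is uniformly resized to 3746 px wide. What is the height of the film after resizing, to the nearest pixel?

Fitted into 2571×2571, the film spans the width; its height is 2571 / 1.900 ≈ 1353.16 px.
The frame scales by 3746/2571 = 1.4570; 1353.16 × 1.4570 ≈ 1971.58 px.

1972 px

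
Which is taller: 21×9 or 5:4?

5:4

21×9 = 2.333 and 5:4 = 1.25; 2.333 > 1.25. The smaller width-to-height ratio is the taller frame.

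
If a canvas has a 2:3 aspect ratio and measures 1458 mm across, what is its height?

Height = 1458·3/2 = 2187.

2187 mm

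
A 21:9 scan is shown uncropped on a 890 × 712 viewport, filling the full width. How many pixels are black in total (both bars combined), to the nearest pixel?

294209 pixels

Content height = 890 × 9/21 ≈ 381.4286 px.
Black = 712 − 381.4286 = 330.5714 px.
Bar area = 330.5714 × 890 ≈ 294209 px.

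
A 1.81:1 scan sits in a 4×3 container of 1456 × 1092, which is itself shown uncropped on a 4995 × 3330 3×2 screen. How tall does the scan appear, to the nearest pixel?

2453 px

First fit — 1.81:1 into 1456×1092 spans the width: 1456.00 × 804.42.
Second fit — the 4×3 canvas into 4995×3330 spans the height: 4440.00 × 3330.00 (×3.0495 from 1456×1092).
So the scan's height is 804.42 × 3.0495 ≈ 2453.04.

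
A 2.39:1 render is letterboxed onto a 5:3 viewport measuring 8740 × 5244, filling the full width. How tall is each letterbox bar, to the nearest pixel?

794 px

That makes the image 3656.90 px tall (8740 / 2.390).
Leftover height: 5244 − 3656.90 = 1587.10 px → 793.55 each side.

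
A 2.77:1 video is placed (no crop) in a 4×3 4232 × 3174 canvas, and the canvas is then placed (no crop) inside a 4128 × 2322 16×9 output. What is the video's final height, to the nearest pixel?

2.77:1 in 4232×3174: fills the width, so the video is 4232.00 × 1527.80.
The 4×3 canvas is height-limited in 4128×2322, giving 3096.00 × 2322.00; scale factor 0.7316.
The video scales with it: height 1527.80 × 0.7316 ≈ 1117.69.

1118 px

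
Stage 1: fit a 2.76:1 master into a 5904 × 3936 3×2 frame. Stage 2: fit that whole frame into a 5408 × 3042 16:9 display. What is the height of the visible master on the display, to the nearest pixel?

2.76:1 in 5904×3936: fills the width, so the master is 5904.00 × 2139.13.
The 3×2 canvas is height-limited in 5408×3042, giving 4563.00 × 3042.00; scale factor 0.7729.
So the master's height is 2139.13 × 0.7729 ≈ 1653.26.

1653 px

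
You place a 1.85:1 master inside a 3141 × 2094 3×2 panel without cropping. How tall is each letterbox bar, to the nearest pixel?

1.85:1 is wider than 3×2, so it spans the full width.
That makes the image 1697.84 px tall (3141 / 1.850).
Leftover height: 2094 − 1697.84 = 396.16 px → 198.08 each side.

198 px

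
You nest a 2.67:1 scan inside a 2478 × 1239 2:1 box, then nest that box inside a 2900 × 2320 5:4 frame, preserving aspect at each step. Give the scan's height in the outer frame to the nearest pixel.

2.67:1 in 2478×1239: fills the width, so the scan is 2478.00 × 928.09.
2:1 in 2900×2320: fills the width, so the intermediate becomes 2900.00 × 1450.00 — a scale of ×1.1703.
The scan scales with it: height 928.09 × 1.1703 ≈ 1086.14.

1086 px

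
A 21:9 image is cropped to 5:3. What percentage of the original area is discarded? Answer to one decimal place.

28.6%

5:3 is narrower than 21:9, so the crop keeps the full height and trims the width.
Fraction kept = (1.667)/(2.333) ≈ 71.43%, so 28.57% is lost.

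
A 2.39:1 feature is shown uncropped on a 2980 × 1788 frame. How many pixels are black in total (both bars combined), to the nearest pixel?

Since 2.390 > 1.667, the feature is width-limited.
The feature is 2980 / 2.390 ≈ 1246.8619 px tall.
Black = 1788 − 1246.8619 = 541.1381 px.
Across the 2980-px span: 541.1381 × 2980 ≈ 1612591 px.

1612591 pixels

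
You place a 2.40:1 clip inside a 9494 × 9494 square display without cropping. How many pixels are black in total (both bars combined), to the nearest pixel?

2.40:1 is wider than square, so it spans the full width.
The clip is 9494 / 2.400 ≈ 3955.8333 px tall.
Leftover height: 9494 − 3955.8333 = 5538.1667 px.
Across the 9494-px span: 5538.1667 × 9494 ≈ 52579354 px.

52579354 pixels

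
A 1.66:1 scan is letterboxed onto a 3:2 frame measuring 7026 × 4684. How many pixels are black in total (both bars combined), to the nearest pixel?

3172027 pixels

Since 1.660 > 1.500, the scan is width-limited.
That makes the image 4232.5301 px tall (7026 / 1.660).
Leftover height: 4684 − 4232.5301 = 451.4699 px.
Bar area = 451.4699 × 7026 ≈ 3172027 px.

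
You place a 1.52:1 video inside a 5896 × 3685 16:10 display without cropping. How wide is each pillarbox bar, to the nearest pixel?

147 px

1.52:1 is narrower than 16:10, so it spans the full height.
That makes the image 5601.20 px wide (3685 × 1.520).
5896 − 5601.20 = 294.80 px of bars (147.40 each).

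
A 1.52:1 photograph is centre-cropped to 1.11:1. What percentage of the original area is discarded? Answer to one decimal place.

27.0%

Going from 1.52:1 to 1.11:1 means cutting width while keeping height.
Area ratio = (1.110)/(1.520) = 73.03%; the remaining 26.97% is cropped out.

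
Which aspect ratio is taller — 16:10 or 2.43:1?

16:10

16:10 = 1.6 and 2.43; 2.43 > 1.6. The smaller width-to-height ratio is the taller frame.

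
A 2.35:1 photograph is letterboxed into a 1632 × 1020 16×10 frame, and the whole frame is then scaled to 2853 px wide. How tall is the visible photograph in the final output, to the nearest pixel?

1214 px

In the 1632×1020 frame the photograph fills the width: height = 1632 / 2.350 ≈ 694.47 px.
Resizing to 2853 px wide multiplies everything by 1.7482: 694.47 → 1214.04 px.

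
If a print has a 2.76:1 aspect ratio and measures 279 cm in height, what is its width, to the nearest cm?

Width = 279 × 2.760 = 770.04.

770 cm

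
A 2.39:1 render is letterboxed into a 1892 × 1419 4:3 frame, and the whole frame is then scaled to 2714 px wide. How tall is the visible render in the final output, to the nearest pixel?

1136 px

At 1892×1419 the render is width-limited, so height = 1892 / 2.390 ≈ 791.63 px.
The frame scales by 2714/1892 = 1.4345; 791.63 × 1.4345 ≈ 1135.56 px.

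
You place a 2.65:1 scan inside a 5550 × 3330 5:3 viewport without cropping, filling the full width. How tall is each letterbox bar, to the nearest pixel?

Content height = 5550 / 2.650 ≈ 2094.34 px.
Leftover height: 3330 − 2094.34 = 1235.66 px → 617.83 each side.

618 px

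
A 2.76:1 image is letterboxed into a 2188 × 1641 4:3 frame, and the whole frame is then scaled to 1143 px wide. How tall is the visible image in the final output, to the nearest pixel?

In the 2188×1641 frame the image fills the width: height = 2188 / 2.760 ≈ 792.75 px.
Scaling 2188 → 1143 is ×0.5224, so the height becomes 792.75 × 0.5224 ≈ 414.13 px.

414 px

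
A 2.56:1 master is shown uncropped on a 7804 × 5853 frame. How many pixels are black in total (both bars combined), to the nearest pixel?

Since 2.560 > 1.333, the master is width-limited.
That makes the image 3048.4375 px tall (7804 / 2.560).
5853 − 3048.4375 = 2804.5625 px of bars.
Across the 7804-px span: 2804.5625 × 7804 ≈ 21886806 px.

21886806 pixels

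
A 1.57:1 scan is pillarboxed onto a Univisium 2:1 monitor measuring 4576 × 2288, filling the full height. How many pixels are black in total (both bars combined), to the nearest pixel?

Content width = 2288 × 1.570 ≈ 3592.1600 px.
Leftover width: 4576 − 3592.1600 = 983.8400 px.
That's 983.8400 × 2288 ≈ 2251026 black pixels.

2251026 pixels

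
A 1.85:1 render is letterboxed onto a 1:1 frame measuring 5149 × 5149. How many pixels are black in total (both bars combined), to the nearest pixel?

12181282 pixels

Since 1.850 > 1.000, the render is width-limited.
The render is 5149 / 1.850 ≈ 2783.2432 px tall.
Black = 5149 − 2783.2432 = 2365.7568 px.
Across the 5149-px span: 2365.7568 × 5149 ≈ 12181282 px.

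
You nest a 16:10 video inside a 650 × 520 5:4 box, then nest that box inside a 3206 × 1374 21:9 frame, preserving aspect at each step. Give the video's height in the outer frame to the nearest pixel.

1073 px

16:10 in 650×520: fills the width, so the video is 650.00 × 406.25.
5:4 in 3206×1374: fills the height, so the intermediate becomes 1717.50 × 1374.00 — a scale of ×2.6423.
So the video's height is 406.25 × 2.6423 ≈ 1073.44.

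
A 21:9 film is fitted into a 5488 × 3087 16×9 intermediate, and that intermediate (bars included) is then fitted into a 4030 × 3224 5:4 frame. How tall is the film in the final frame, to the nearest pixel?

1727 px

First fit — 21:9 into 5488×3087 spans the width: 5488.00 × 2352.00.
16×9 in 4030×3224: fills the width, so the intermediate becomes 4030.00 × 2266.88 — a scale of ×0.7343.
The film scales with it: height 2352.00 × 0.7343 ≈ 1727.14.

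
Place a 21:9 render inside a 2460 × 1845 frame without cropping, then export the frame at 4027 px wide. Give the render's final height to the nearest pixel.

1726 px

At 2460×1845 the render is width-limited, so height = 2460 × 9/21 ≈ 1054.29 px.
The frame scales by 4027/2460 = 1.6370; 1054.29 × 1.6370 ≈ 1725.86 px.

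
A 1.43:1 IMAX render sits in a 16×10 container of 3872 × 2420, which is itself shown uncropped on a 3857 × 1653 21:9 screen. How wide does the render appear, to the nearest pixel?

Inside the 3872×2420 canvas the render is height-limited at 3460.60 × 2420.00.
Second fit — the 16×10 canvas into 3857×1653 spans the height: 2644.80 × 1653.00 (×0.6831 from 3872×2420).
The render scales with it: width 3460.60 × 0.6831 ≈ 2363.79.

2364 px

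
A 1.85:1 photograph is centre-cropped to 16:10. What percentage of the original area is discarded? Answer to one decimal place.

The height stays; only width is cut (since 16:10 is narrower than 1.85:1).
(1.600)/(1.850) ≈ 0.865 of the area survives, leaving 13.51% discarded.

13.5%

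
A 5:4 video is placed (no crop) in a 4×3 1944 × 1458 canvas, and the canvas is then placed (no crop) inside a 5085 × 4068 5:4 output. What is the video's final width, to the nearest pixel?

4767 px

First fit — 5:4 into 1944×1458 spans the height: 1822.50 × 1458.00.
4×3 in 5085×4068: fills the width, so the intermediate becomes 5085.00 × 3813.75 — a scale of ×2.6157.
So the video's width is 1822.50 × 2.6157 ≈ 4767.19.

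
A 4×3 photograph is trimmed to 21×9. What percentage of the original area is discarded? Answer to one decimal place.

Going from 4×3 to 21×9 means cutting height while keeping width.
Fraction kept = (1.333)/(2.333) ≈ 57.14%, so 42.86% is lost.

42.9%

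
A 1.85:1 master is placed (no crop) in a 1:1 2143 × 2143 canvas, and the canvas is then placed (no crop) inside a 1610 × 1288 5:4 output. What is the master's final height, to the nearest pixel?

First fit — 1.85:1 into 2143×2143 spans the width: 2143.00 × 1158.38.
Second fit — the 1:1 canvas into 1610×1288 spans the height: 1288.00 × 1288.00 (×0.6010 from 2143×2143).
So the master's height is 1158.38 × 0.6010 ≈ 696.22.

696 px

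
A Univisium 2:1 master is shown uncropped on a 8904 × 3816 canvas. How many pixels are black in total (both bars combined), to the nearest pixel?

4853952 pixels

Univisium 2:1 (2.000) < 21:9 (2.333), so the master fills the height.
The master is 3816 × 2/1 ≈ 7632.0000 px wide.
Black = 8904 − 7632.0000 = 1272.0000 px.
Bar area = 1272.0000 × 3816 ≈ 4853952 px.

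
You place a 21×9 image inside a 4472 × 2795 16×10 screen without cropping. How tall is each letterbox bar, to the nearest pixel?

21×9 (2.333) > 16×10 (1.600), so the image fills the width.
The image is 4472 × 9/21 ≈ 1916.57 px tall.
Black = 2795 − 1916.57 = 878.43 px, or 439.21 per bar.

439 px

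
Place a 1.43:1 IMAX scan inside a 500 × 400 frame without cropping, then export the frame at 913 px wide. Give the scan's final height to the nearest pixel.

At 500×400 the scan is width-limited, so height = 500 / 1.430 ≈ 349.65 px.
The frame scales by 913/500 = 1.8260; 349.65 × 1.8260 ≈ 638.46 px.

638 px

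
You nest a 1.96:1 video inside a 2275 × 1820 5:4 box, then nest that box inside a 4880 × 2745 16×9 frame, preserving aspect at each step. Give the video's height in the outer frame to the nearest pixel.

First fit — 1.96:1 into 2275×1820 spans the width: 2275.00 × 1160.71.
Second fit — the 5:4 canvas into 4880×2745 spans the height: 3431.25 × 2745.00 (×1.5082 from 2275×1820).
Applying the same ×1.5082: 1160.71 → 1750.64.

1751 px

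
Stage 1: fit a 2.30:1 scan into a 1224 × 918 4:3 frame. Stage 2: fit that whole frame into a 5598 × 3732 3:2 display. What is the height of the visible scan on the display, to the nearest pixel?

2163 px

2.30:1 in 1224×918: fills the width, so the scan is 1224.00 × 532.17.
4:3 in 5598×3732: fills the height, so the intermediate becomes 4976.00 × 3732.00 — a scale of ×4.0654.
Applying the same ×4.0654: 532.17 → 2163.48.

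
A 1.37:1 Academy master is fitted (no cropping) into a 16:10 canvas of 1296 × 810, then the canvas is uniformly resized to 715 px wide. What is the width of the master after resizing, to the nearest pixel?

In the 1296×810 frame the master fills the height: width = 810 × 1.370 ≈ 1109.70 px.
The frame scales by 715/1296 = 0.5517; 1109.70 × 0.5517 ≈ 612.22 px.

612 px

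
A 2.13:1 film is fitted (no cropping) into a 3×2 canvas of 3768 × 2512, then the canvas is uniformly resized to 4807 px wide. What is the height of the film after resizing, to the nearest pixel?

2257 px

At 3768×2512 the film is width-limited, so height = 3768 / 2.130 ≈ 1769.01 px.
Resizing to 4807 px wide multiplies everything by 1.2757: 1769.01 → 2256.81 px.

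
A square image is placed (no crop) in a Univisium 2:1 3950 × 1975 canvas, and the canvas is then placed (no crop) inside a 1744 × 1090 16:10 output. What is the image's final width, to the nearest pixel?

First fit — square into 3950×1975 spans the height: 1975.00 × 1975.00.
The Univisium 2:1 canvas is width-limited in 1744×1090, giving 1744.00 × 872.00; scale factor 0.4415.
So the image's width is 1975.00 × 0.4415 ≈ 872.00.

872 px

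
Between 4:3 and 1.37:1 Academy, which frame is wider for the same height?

1.37:1 Academy

4:3 = 1.333 and 1.37; 1.37 > 1.333.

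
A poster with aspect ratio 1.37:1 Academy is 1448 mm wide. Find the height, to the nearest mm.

1057 mm

1448 / 1.370 = 1056.93.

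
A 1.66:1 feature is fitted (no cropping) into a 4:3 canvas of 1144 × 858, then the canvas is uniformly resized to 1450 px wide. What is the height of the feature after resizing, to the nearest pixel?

Fitted into 1144×858, the feature spans the width; its height is 1144 / 1.660 ≈ 689.16 px.
Resizing to 1450 px wide multiplies everything by 1.2675: 689.16 → 873.49 px.

873 px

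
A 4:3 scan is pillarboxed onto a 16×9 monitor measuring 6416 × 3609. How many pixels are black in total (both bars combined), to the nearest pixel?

4:3 is narrower than 16×9, so it spans the full height.
The scan is 3609 × 4/3 ≈ 4812.0000 px wide.
Black = 6416 − 4812.0000 = 1604.0000 px.
Bar area = 1604.0000 × 3609 ≈ 5788836 px.

5788836 pixels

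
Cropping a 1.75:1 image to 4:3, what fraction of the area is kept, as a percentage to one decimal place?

76.2%

The height stays; only width is cut (since 4:3 is narrower than 1.75:1).
Fraction kept = (1.333)/(1.750) ≈ 76.19%.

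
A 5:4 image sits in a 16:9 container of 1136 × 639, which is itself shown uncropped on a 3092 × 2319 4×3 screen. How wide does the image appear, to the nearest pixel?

2174 px

5:4 in 1136×639: fills the height, so the image is 798.75 × 639.00.
The 16:9 canvas is width-limited in 3092×2319, giving 3092.00 × 1739.25; scale factor 2.7218.
So the image's width is 798.75 × 2.7218 ≈ 2174.06.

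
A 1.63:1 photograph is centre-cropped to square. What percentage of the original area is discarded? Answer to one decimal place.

38.7%

The height stays; only width is cut (since square is narrower than 1.63:1).
(1.000)/(1.630) ≈ 0.613 of the area survives, leaving 38.65% discarded.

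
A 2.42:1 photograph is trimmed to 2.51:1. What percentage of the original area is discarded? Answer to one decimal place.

The width stays; only height is cut (since 2.51:1 is wider than 2.42:1).
Area ratio = (2.420)/(2.510) = 96.41%; the remaining 3.59% is cropped out.

3.6%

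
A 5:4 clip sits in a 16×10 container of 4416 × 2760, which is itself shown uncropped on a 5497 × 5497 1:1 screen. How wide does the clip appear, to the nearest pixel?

Inside the 4416×2760 canvas the clip is height-limited at 3450.00 × 2760.00.
The 16×10 canvas is width-limited in 5497×5497, giving 5497.00 × 3435.62; scale factor 1.2448.
So the clip's width is 3450.00 × 1.2448 ≈ 4294.53.

4295 px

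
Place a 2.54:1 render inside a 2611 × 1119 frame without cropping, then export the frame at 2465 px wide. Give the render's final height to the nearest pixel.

970 px

At 2611×1119 the render is width-limited, so height = 2611 / 2.540 ≈ 1027.95 px.
The frame scales by 2465/2611 = 0.9441; 1027.95 × 0.9441 ≈ 970.47 px.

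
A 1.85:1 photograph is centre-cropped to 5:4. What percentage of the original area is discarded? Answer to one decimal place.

32.4%

Going from 1.85:1 to 5:4 means cutting width while keeping height.
Fraction kept = (1.250)/(1.850) ≈ 67.57%, so 32.43% is lost.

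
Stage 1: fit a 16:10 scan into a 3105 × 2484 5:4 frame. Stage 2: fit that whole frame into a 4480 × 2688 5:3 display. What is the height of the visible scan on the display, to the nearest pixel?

2100 px

Inside the 3105×2484 canvas the scan is width-limited at 3105.00 × 1940.62.
5:4 in 4480×2688: fills the height, so the intermediate becomes 3360.00 × 2688.00 — a scale of ×1.0821.
So the scan's height is 1940.62 × 1.0821 ≈ 2100.00.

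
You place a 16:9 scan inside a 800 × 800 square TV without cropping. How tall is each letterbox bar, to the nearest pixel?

16:9 is wider than square, so it spans the full width.
Content height = 800 × 9/16 ≈ 450.00 px.
Black = 800 − 450.00 = 350.00 px, or 175.00 per bar.

175 px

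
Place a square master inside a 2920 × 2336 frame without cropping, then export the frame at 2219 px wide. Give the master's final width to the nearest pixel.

1775 px

Fitted into 2920×2336, the master spans the height; its width is 2336 × 1/1 ≈ 2336.00 px.
Scaling 2920 → 2219 is ×0.7599, so the width becomes 2336.00 × 0.7599 ≈ 1775.20 px.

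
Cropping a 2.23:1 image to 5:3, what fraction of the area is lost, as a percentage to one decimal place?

25.3%

Going from 2.23:1 to 5:3 means cutting width while keeping height.
(1.667)/(2.230) ≈ 0.747 of the area survives, leaving 25.26% discarded.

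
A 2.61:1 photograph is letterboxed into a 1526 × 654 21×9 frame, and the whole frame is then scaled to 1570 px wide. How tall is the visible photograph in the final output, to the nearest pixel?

602 px

At 1526×654 the photograph is width-limited, so height = 1526 / 2.610 ≈ 584.67 px.
The frame scales by 1570/1526 = 1.0288; 584.67 × 1.0288 ≈ 601.53 px.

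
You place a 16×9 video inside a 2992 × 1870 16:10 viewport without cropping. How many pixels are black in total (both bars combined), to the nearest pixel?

559504 pixels

16×9 (1.778) > 16:10 (1.600), so the video fills the width.
That makes the image 1683.0000 px tall (2992 × 9/16).
1870 − 1683.0000 = 187.0000 px of bars.
That's 187.0000 × 2992 ≈ 559504 black pixels.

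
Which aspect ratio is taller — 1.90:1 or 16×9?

16×9

1.9 and 16×9 = 1.778; 1.9 > 1.778. The smaller width-to-height ratio is the taller frame.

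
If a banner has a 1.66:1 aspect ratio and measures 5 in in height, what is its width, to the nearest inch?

8 in

5 × 1.660 = 8.30.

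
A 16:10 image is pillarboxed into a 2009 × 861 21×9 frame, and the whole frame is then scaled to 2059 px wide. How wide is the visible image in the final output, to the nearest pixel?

1412 px

Fitted into 2009×861, the image spans the height; its width is 861 × 16/10 ≈ 1377.60 px.
The frame scales by 2059/2009 = 1.0249; 1377.60 × 1.0249 ≈ 1411.89 px.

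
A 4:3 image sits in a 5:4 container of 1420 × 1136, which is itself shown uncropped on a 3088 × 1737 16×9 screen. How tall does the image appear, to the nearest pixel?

1628 px

Inside the 1420×1136 canvas the image is width-limited at 1420.00 × 1065.00.
5:4 in 3088×1737: fills the height, so the intermediate becomes 2171.25 × 1737.00 — a scale of ×1.5290.
The image scales with it: height 1065.00 × 1.5290 ≈ 1628.44.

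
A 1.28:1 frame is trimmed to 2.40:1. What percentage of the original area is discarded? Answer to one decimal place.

46.7%

The width stays; only height is cut (since 2.40:1 is wider than 1.28:1).
Fraction kept = (1.280)/(2.400) ≈ 53.33%, so 46.67% is lost.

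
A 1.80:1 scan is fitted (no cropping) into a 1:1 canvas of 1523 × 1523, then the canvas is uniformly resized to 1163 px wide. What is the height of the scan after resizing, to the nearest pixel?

In the 1523×1523 frame the scan fills the width: height = 1523 / 1.800 ≈ 846.11 px.
Scaling 1523 → 1163 is ×0.7636, so the height becomes 846.11 × 0.7636 ≈ 646.11 px.

646 px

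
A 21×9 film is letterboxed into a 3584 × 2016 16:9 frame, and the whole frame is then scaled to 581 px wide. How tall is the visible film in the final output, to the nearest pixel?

249 px

Fitted into 3584×2016, the film spans the width; its height is 3584 × 9/21 ≈ 1536.00 px.
Resizing to 581 px wide multiplies everything by 0.1621: 1536.00 → 249.00 px.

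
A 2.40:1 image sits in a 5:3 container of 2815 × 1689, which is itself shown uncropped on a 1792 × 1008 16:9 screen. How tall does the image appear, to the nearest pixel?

700 px

Inside the 2815×1689 canvas the image is width-limited at 2815.00 × 1172.92.
5:3 in 1792×1008: fills the height, so the intermediate becomes 1680.00 × 1008.00 — a scale of ×0.5968.
So the image's height is 1172.92 × 0.5968 ≈ 700.00.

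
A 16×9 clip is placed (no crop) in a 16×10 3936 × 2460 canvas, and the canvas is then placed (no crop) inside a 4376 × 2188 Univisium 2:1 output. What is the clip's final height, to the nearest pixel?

1969 px

First fit — 16×9 into 3936×2460 spans the width: 3936.00 × 2214.00.
The 16×10 canvas is height-limited in 4376×2188, giving 3500.80 × 2188.00; scale factor 0.8894.
So the clip's height is 2214.00 × 0.8894 ≈ 1969.20.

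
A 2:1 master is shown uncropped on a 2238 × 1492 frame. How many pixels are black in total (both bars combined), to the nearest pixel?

834774 pixels

2:1 is wider than 3×2, so it spans the full width.
Content height = 2238 × 1/2 ≈ 1119.0000 px.
Black = 1492 − 1119.0000 = 373.0000 px.
Across the 2238-px span: 373.0000 × 2238 ≈ 834774 px.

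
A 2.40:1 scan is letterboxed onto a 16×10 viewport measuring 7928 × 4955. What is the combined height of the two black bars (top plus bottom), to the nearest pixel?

1652 px

Since 2.400 > 1.600, the scan is width-limited.
The scan is 7928 / 2.400 ≈ 3303.33 px tall.
4955 − 3303.33 = 1651.67 px of bars.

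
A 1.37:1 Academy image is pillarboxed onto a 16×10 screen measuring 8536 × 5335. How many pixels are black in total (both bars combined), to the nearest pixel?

6546312 pixels

1.37:1 Academy is narrower than 16×10, so it spans the full height.
Content width = 5335 × 1.370 ≈ 7308.9500 px.
Black = 8536 − 7308.9500 = 1227.0500 px.
Bar area = 1227.0500 × 5335 ≈ 6546312 px.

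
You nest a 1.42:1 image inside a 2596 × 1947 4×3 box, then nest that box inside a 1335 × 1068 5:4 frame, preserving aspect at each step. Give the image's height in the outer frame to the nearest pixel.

Inside the 2596×1947 canvas the image is width-limited at 2596.00 × 1828.17.
4×3 in 1335×1068: fills the width, so the intermediate becomes 1335.00 × 1001.25 — a scale of ×0.5143.
So the image's height is 1828.17 × 0.5143 ≈ 940.14.

940 px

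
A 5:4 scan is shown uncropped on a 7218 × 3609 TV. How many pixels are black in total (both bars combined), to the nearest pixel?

9768661 pixels

5:4 is narrower than Univisium 2:1, so it spans the full height.
Content width = 3609 × 5/4 ≈ 4511.2500 px.
Black = 7218 − 4511.2500 = 2706.7500 px.
That's 2706.7500 × 3609 ≈ 9768661 black pixels.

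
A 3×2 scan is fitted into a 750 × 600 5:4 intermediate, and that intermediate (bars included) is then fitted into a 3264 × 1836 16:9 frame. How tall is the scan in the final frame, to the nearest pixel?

Inside the 750×600 canvas the scan is width-limited at 750.00 × 500.00.
Second fit — the 5:4 canvas into 3264×1836 spans the height: 2295.00 × 1836.00 (×3.0600 from 750×600).
So the scan's height is 500.00 × 3.0600 ≈ 1530.00.

1530 px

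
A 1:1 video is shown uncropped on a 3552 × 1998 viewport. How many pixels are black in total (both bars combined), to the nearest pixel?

Since 1.000 < 1.778, the video is height-limited.
Content width = 1998 × 1/1 ≈ 1998.0000 px.
Leftover width: 3552 − 1998.0000 = 1554.0000 px.
Bar area = 1554.0000 × 1998 ≈ 3104892 px.

3104892 pixels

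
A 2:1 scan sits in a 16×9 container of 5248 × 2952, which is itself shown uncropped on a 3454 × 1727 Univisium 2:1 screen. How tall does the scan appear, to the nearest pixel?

Inside the 5248×2952 canvas the scan is width-limited at 5248.00 × 2624.00.
16×9 in 3454×1727: fills the height, so the intermediate becomes 3070.22 × 1727.00 — a scale of ×0.5850.
So the scan's height is 2624.00 × 0.5850 ≈ 1535.11.

1535 px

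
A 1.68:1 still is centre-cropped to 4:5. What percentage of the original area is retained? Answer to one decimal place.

Going from 1.68:1 to 4:5 means cutting width while keeping height.
Fraction kept = (0.800)/(1.680) ≈ 47.62%.

47.6%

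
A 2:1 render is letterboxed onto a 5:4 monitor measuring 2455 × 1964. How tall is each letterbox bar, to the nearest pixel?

2:1 (2.000) > 5:4 (1.250), so the render fills the width.
That makes the image 1227.50 px tall (2455 × 1/2).
Black = 1964 − 1227.50 = 736.50 px, or 368.25 per bar.

368 px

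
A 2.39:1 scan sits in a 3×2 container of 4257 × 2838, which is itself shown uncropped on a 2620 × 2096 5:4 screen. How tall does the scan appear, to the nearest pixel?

Inside the 4257×2838 canvas the scan is width-limited at 4257.00 × 1781.17.
Second fit — the 3×2 canvas into 2620×2096 spans the width: 2620.00 × 1746.67 (×0.6155 from 4257×2838).
So the scan's height is 1781.17 × 0.6155 ≈ 1096.23.

1096 px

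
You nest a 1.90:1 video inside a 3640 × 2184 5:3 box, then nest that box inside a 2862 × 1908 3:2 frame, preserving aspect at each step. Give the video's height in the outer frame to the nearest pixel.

1506 px

Inside the 3640×2184 canvas the video is width-limited at 3640.00 × 1915.79.
The 5:3 canvas is width-limited in 2862×1908, giving 2862.00 × 1717.20; scale factor 0.7863.
The video scales with it: height 1915.79 × 0.7863 ≈ 1506.32.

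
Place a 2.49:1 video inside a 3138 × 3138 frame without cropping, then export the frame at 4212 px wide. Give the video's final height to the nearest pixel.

1692 px

At 3138×3138 the video is width-limited, so height = 3138 / 2.490 ≈ 1260.24 px.
Scaling 3138 → 4212 is ×1.3423, so the height becomes 1260.24 × 1.3423 ≈ 1691.57 px.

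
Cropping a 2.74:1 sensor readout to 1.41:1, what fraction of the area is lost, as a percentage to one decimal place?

48.5%

Going from 2.74:1 to 1.41:1 means cutting width while keeping height.
Area ratio = (1.410)/(2.740) = 51.46%; the remaining 48.54% is cropped out.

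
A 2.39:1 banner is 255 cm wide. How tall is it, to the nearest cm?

Height = 255 / 2.390 = 106.69.

107 cm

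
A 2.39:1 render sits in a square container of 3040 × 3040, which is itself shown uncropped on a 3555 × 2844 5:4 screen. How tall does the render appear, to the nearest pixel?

1190 px

First fit — 2.39:1 into 3040×3040 spans the width: 3040.00 × 1271.97.
square in 3555×2844: fills the height, so the intermediate becomes 2844.00 × 2844.00 — a scale of ×0.9355.
Applying the same ×0.9355: 1271.97 → 1189.96.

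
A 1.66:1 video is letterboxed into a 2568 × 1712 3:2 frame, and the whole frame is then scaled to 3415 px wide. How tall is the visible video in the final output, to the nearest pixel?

2057 px

At 2568×1712 the video is width-limited, so height = 2568 / 1.660 ≈ 1546.99 px.
The frame scales by 3415/2568 = 1.3298; 1546.99 × 1.3298 ≈ 2057.23 px.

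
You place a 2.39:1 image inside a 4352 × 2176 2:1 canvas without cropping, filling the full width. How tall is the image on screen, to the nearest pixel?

Content height = 4352 / 2.390 ≈ 1820.92 px.

1821 px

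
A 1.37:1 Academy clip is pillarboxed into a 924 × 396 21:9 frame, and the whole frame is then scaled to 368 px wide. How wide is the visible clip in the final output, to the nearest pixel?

Fitted into 924×396, the clip spans the height; its width is 396 × 1.370 ≈ 542.52 px.
The frame scales by 368/924 = 0.3983; 542.52 × 0.3983 ≈ 216.07 px.

216 px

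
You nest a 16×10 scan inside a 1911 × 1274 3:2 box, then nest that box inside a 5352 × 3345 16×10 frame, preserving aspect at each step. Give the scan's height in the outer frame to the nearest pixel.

3136 px

Inside the 1911×1274 canvas the scan is width-limited at 1911.00 × 1194.38.
The 3:2 canvas is height-limited in 5352×3345, giving 5017.50 × 3345.00; scale factor 2.6256.
So the scan's height is 1194.38 × 2.6256 ≈ 3135.94.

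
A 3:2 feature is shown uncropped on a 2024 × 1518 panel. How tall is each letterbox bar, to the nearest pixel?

Since 1.500 > 1.333, the feature is width-limited.
Content height = 2024 × 2/3 ≈ 1349.33 px.
1518 − 1349.33 = 168.67 px of bars (84.33 each).

84 px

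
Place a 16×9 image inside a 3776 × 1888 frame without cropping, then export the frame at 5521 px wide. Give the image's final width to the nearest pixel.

In the 3776×1888 frame the image fills the height: width = 1888 × 16/9 ≈ 3356.44 px.
Scaling 3776 → 5521 is ×1.4621, so the width becomes 3356.44 × 1.4621 ≈ 4907.56 px.

4908 px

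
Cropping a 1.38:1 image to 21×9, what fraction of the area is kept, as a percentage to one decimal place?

59.1%

21×9 is wider than 1.38:1, so the crop keeps the full width and trims the height.
(1.380)/(2.333) ≈ 0.591 of the area survives.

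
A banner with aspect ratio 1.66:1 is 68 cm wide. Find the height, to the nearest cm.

41 cm

At 1.66:1, 68 / 1.660 ≈ 40.96.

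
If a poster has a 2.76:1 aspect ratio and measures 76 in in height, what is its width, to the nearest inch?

76 × 2.760 = 209.76.

210 in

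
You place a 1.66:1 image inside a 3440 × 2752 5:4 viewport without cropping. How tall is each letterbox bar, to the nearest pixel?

Since 1.660 > 1.250, the image is width-limited.
The image is 3440 / 1.660 ≈ 2072.29 px tall.
2752 − 2072.29 = 679.71 px of bars (339.86 each).

340 px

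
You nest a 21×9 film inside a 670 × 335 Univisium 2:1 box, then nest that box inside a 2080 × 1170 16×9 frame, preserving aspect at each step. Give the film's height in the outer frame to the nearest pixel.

21×9 in 670×335: fills the width, so the film is 670.00 × 287.14.
The Univisium 2:1 canvas is width-limited in 2080×1170, giving 2080.00 × 1040.00; scale factor 3.1045.
The film scales with it: height 287.14 × 3.1045 ≈ 891.43.

891 px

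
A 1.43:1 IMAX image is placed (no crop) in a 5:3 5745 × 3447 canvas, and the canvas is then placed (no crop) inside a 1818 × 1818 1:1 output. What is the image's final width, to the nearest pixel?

1560 px

First fit — 1.43:1 IMAX into 5745×3447 spans the height: 4929.21 × 3447.00.
The 5:3 canvas is width-limited in 1818×1818, giving 1818.00 × 1090.80; scale factor 0.3164.
Applying the same ×0.3164: 4929.21 → 1559.84.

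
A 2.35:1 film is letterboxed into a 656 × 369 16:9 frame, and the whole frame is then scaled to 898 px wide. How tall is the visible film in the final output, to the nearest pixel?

382 px

Fitted into 656×369, the film spans the width; its height is 656 / 2.350 ≈ 279.15 px.
The frame scales by 898/656 = 1.3689; 279.15 × 1.3689 ≈ 382.13 px.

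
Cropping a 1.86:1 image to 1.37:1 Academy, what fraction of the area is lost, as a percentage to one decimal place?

Going from 1.86:1 to 1.37:1 Academy means cutting width while keeping height.
Fraction kept = (1.370)/(1.860) ≈ 73.66%, so 26.34% is lost.

26.3%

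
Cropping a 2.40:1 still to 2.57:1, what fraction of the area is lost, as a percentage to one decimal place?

Going from 2.40:1 to 2.57:1 means cutting height while keeping width.
Fraction kept = (2.400)/(2.570) ≈ 93.39%, so 6.61% is lost.

6.6%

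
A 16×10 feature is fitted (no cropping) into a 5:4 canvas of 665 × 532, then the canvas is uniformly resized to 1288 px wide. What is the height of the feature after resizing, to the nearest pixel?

Fitted into 665×532, the feature spans the width; its height is 665 × 10/16 ≈ 415.62 px.
Resizing to 1288 px wide multiplies everything by 1.9368: 415.62 → 805.00 px.

805 px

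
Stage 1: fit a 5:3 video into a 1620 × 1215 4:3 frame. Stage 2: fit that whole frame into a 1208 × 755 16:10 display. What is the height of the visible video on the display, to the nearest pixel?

First fit — 5:3 into 1620×1215 spans the width: 1620.00 × 972.00.
4:3 in 1208×755: fills the height, so the intermediate becomes 1006.67 × 755.00 — a scale of ×0.6214.
Applying the same ×0.6214: 972.00 → 604.00.

604 px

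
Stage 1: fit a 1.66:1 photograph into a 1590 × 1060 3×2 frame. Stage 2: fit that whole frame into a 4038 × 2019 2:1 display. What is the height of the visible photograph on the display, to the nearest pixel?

1.66:1 in 1590×1060: fills the width, so the photograph is 1590.00 × 957.83.
Second fit — the 3×2 canvas into 4038×2019 spans the height: 3028.50 × 2019.00 (×1.9047 from 1590×1060).
Applying the same ×1.9047: 957.83 → 1824.40.

1824 px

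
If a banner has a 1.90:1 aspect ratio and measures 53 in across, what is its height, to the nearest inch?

28 in

Height = 53 / 1.900 = 27.89.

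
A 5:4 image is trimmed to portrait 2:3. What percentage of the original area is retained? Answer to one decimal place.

The height stays; only width is cut (since portrait 2:3 is narrower than 5:4).
Area ratio = (0.667)/(1.250) = 53.33% retained.

53.3%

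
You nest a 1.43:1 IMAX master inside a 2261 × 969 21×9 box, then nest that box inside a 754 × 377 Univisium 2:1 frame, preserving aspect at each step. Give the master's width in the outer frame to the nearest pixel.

First fit — 1.43:1 IMAX into 2261×969 spans the height: 1385.67 × 969.00.
The 21×9 canvas is width-limited in 754×377, giving 754.00 × 323.14; scale factor 0.3335.
Applying the same ×0.3335: 1385.67 → 462.09.

462 px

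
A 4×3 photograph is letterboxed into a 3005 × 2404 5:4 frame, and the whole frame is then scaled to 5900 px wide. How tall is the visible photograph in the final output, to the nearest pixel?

4425 px

At 3005×2404 the photograph is width-limited, so height = 3005 × 3/4 ≈ 2253.75 px.
Scaling 3005 → 5900 is ×1.9634, so the height becomes 2253.75 × 1.9634 ≈ 4425.00 px.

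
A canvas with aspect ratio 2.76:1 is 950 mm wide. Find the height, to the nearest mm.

344 mm

At 2.76:1, 950 / 2.760 ≈ 344.20.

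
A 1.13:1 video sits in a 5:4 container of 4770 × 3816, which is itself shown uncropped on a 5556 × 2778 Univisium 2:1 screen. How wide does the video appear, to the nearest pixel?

1.13:1 in 4770×3816: fills the height, so the video is 4312.08 × 3816.00.
The 5:4 canvas is height-limited in 5556×2778, giving 3472.50 × 2778.00; scale factor 0.7280.
Applying the same ×0.7280: 4312.08 → 3139.14.

3139 px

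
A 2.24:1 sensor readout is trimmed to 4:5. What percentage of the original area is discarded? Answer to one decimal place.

4:5 is narrower than 2.24:1, so the crop keeps the full height and trims the width.
Area ratio = (0.800)/(2.240) = 35.71%; the remaining 64.29% is cropped out.

64.3%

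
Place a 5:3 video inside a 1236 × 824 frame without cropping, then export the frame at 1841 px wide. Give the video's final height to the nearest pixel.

1105 px

In the 1236×824 frame the video fills the width: height = 1236 × 3/5 ≈ 741.60 px.
Resizing to 1841 px wide multiplies everything by 1.4895: 741.60 → 1104.60 px.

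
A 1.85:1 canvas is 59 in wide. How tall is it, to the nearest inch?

32 in

Height = 59 / 1.850 = 31.89.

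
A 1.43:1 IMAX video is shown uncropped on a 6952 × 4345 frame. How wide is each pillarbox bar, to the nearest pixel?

1.43:1 IMAX (1.430) < 16×10 (1.600), so the video fills the height.
That makes the image 6213.35 px wide (4345 × 1.430).
Black = 6952 − 6213.35 = 738.65 px, or 369.32 per bar.

369 px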